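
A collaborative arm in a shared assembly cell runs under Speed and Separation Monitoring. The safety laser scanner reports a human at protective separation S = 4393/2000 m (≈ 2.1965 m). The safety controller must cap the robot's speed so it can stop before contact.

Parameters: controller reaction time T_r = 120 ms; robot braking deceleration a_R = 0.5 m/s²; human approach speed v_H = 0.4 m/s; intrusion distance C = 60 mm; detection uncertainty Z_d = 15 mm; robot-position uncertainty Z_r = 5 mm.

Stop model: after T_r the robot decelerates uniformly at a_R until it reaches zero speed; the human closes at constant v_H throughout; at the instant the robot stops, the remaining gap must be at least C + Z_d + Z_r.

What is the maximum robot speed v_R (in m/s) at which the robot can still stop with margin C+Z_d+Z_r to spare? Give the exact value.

collect terms ⇒ (1)·v_R² + (23/25)·v_R + (-4137/2000) = 0
  disc = (23/25)² − 4·(1)·(-4137/2000) = 22801/2500 ; √disc = 151/50
  v_R = (−(23/25) + 151/50) / (2·(1)) = 21/20 m/s
check:
stop time T_s = (21/20)/(1/2) = 2.1000 s
reaction-phase robot travel = 1.0500·0.1200 = 0.1260 m
robot under decel: 1.0500²/(2·0.5000) = 1.1025 m
human closes 0.4000·2.2200 = 0.8880 m
margins: 0.0600+0.0150+0.0050 = 0.0800 m
sum ≈ 0.1260+1.1025+0.8880+0.0800 ≈ 2.1965 m = S ✓

v_R_max = 21/20 m/s = 1.0500 m/s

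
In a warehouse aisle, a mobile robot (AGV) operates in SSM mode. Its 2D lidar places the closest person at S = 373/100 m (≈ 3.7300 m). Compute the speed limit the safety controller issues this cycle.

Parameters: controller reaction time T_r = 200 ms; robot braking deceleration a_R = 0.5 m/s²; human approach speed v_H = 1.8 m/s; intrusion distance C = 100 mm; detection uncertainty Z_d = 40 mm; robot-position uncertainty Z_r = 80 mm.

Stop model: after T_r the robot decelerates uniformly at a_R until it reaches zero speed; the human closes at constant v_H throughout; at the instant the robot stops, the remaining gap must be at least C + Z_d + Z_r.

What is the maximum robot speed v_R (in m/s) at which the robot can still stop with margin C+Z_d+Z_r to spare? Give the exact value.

collect terms ⇒ (1)·v_R² + (19/5)·v_R + (-63/20) = 0
  disc = (19/5)² − 4·(1)·(-63/20) = 676/25 ; √disc = 26/5
  v_R = (−(19/5) + 26/5) / (2·(1)) = 7/10 m/s
check:
stop time T_s = (7/10)/(1/2) = 1.4000 s
reaction-phase robot travel = 0.7000·0.2000 = 0.1400 m
robot covers 0.7000·1.4000 − ½·0.5000·1.4000² = 0.4900 m while stopping
human closes 1.8000·1.6000 = 2.8800 m
margins: 0.1000+0.0400+0.0800 = 0.2200 m
sum ≈ 0.1400+0.4900+2.8800+0.2200 ≈ 3.7300 m = S ✓

v_R_max = 7/10 m/s = 0.7000 m/s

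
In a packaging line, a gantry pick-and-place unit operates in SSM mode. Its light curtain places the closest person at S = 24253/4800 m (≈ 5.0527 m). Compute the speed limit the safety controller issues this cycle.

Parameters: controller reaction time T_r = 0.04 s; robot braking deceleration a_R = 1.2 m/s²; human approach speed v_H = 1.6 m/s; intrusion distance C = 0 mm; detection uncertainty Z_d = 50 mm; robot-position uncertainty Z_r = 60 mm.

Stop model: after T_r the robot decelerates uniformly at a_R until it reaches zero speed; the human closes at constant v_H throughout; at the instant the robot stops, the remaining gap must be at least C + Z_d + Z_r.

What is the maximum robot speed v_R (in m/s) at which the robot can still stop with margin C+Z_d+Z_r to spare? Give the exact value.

v_R_max = 43/20 m/s = 2.1500 m/s

at the boundary: (5/12)·v² + (103/75)·v + (-117089/24000) = 0
  disc = (103/75)² − 4·(5/12)·(-117089/24000) = 400689/40000 ; √disc = 633/200
  v_R = (−(103/75) + 633/200) / (2·(5/12)) = 43/20 m/s
check:
braking lasts T_s = (43/20)/(6/5) = 1.7917 s
robot covers v_R·T_r = 2.1500·0.0400 = 0.0860 m before braking
braking distance = 2.1500²/(2·1.2000) = 1.9260 m
person approaches 1.6000·(0.0400+1.7917) = 2.9307 m
margins: 0.0000+0.0500+0.0600 = 0.1100 m
sum ≈ 0.0860+1.9260+2.9307+0.1100 ≈ 5.0527 m = S ✓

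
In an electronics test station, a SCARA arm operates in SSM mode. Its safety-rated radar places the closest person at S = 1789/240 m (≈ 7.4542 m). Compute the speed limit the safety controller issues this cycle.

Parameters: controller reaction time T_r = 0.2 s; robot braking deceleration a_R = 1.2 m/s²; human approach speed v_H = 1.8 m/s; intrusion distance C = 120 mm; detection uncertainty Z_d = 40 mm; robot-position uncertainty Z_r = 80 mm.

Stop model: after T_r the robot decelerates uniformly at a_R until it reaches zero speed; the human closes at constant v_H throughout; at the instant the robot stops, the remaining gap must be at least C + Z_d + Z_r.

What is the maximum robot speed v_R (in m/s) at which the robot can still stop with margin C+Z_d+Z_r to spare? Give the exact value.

v_R_max = 5/2 m/s = 2.5000 m/s

at the boundary: (5/12)·v² + (17/10)·v + (-329/48) = 0
  disc = (17/10)² − 4·(5/12)·(-329/48) = 51529/3600 ; √disc = 227/60
  v_R = (−(17/10) + 227/60) / (2·(5/12)) = 5/2 m/s
check:
stop time T_s = (5/2)/(6/5) = 2.0833 s
robot covers v_R·T_r = 2.5000·0.2000 = 0.5000 m before braking
robot under decel: 2.5000²/(2·1.2000) = 2.6042 m
human closes 1.8000·2.2833 = 4.1100 m
residual clearance needed = 0.1200+0.0400+0.0800 = 0.2400 m
sum ≈ 0.5000+2.6042+4.1100+0.2400 ≈ 7.4542 m = S ✓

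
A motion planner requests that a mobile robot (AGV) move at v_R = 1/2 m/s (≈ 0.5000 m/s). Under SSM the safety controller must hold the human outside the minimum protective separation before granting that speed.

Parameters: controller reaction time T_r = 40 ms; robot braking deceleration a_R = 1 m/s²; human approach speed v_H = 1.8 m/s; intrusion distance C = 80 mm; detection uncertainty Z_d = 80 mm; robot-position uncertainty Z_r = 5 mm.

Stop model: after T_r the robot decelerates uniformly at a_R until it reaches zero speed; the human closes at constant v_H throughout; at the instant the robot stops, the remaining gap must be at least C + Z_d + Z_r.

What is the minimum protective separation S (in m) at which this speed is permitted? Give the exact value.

stop time T_s = (1/2)/1 = 0.5000 s
robot in T_r: 0.5000·0.0400 = 0.0200 m
robot under decel: 0.5000²/(2·1.0000) = 0.1250 m
person approaches 1.8000·(0.0400+0.5000) = 0.9720 m
residual clearance needed = 0.0800+0.0800+0.0050 = 0.1650 m
S_min ≈ 0.0200+0.1250+0.9720+0.1650  ⇒  S_min = 641/500 m

S_min = 641/500 m = 1.2820 m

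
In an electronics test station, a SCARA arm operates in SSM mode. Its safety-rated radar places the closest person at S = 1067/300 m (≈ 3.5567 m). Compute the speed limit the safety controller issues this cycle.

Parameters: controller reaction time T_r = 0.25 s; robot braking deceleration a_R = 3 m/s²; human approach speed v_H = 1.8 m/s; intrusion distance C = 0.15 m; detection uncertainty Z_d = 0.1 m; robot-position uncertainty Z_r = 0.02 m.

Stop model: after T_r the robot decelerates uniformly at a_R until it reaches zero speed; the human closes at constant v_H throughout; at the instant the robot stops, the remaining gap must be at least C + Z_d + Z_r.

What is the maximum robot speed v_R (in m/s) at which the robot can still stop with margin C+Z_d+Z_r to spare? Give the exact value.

v_R_max = 23/10 m/s = 2.3000 m/s

collect terms ⇒ (1/6)·v_R² + (17/20)·v_R + (-851/300) = 0
  disc = (17/20)² − 4·(1/6)·(-851/300) = 9409/3600 ; √disc = 97/60
  v_R = (−(17/20) + 97/60) / (2·(1/6)) = 23/10 m/s
check:
stop time T_s = (23/10)/3 = 0.7667 s
reaction-phase robot travel = 2.3000·0.2500 = 0.5750 m
robot covers 2.3000·0.7667 − ½·3.0000·0.7667² = 0.8817 m while stopping
person approaches 1.8000·(0.2500+0.7667) = 1.8300 m
margins: 0.1500+0.1000+0.0200 = 0.2700 m
sum ≈ 0.5750+0.8817+1.8300+0.2700 ≈ 3.5567 m = S ✓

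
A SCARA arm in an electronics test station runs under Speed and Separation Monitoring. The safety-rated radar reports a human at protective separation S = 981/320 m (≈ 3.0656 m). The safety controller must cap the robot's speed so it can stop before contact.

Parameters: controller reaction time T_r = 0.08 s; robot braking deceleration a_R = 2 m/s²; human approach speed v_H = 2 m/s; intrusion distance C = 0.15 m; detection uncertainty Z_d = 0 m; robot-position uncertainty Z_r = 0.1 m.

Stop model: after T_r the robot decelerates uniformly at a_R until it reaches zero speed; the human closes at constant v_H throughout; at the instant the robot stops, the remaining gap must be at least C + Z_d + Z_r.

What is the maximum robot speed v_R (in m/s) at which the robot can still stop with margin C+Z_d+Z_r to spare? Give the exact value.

v_R_max = 7/4 m/s = 1.7500 m/s

at the boundary: (1/4)·v² + (27/25)·v + (-4249/1600) = 0
  disc = (27/25)² − 4·(1/4)·(-4249/1600) = 152881/40000 ; √disc = 391/200
  v_R = (−(27/25) + 391/200) / (2·(1/4)) = 7/4 m/s
check:
stop time T_s = (7/4)/2 = 0.8750 s
robot in T_r: 1.7500·0.0800 = 0.1400 m
braking distance = 1.7500²/(2·2.0000) = 0.7656 m
person approaches 2.0000·(0.0800+0.8750) = 1.9100 m
C+Z_d+Z_r = 0.1500+0.0000+0.1000 = 0.2500 m
sum ≈ 0.1400+0.7656+1.9100+0.2500 ≈ 3.0656 m = S ✓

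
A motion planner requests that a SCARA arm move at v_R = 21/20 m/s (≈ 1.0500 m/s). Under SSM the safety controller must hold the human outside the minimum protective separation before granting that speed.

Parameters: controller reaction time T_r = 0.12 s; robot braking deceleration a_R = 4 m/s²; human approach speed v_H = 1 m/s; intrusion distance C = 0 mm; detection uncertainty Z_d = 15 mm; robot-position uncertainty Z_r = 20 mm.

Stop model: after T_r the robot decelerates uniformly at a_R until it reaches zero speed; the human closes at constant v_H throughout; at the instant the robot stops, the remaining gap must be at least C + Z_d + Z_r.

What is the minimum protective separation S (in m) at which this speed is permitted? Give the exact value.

stop time T_s = (21/20)/4 = 0.2625 s
robot in T_r: 1.0500·0.1200 = 0.1260 m
braking distance = 1.0500²/(2·4.0000) = 0.1378 m
human closes 1.0000·0.3825 = 0.3825 m
margins: 0.0000+0.0150+0.0200 = 0.0350 m
S_min ≈ 0.1260+0.1378+0.3825+0.0350  ⇒  S_min = 10901/16000 m

S_min = 10901/16000 m = 0.6813 m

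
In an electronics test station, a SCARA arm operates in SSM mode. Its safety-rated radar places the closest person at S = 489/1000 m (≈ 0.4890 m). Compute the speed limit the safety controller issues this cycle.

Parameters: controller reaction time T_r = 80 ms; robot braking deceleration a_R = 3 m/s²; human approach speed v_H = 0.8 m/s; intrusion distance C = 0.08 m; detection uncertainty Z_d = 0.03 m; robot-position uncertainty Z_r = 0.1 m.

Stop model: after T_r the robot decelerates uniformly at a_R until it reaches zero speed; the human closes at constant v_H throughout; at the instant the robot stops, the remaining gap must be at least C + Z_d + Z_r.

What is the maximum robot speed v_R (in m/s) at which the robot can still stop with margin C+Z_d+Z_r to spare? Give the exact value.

v_R_max = 1/2 m/s = 0.5000 m/s

quadratic (1/6)·v² + (26/75)·v + (-43/200) = 0
  disc = (26/75)² − 4·(1/6)·(-43/200) = 5929/22500 ; √disc = 77/150
  v_R = (−(26/75) + 77/150) / (2·(1/6)) = 1/2 m/s
check:
braking lasts T_s = (1/2)/3 = 0.1667 s
robot covers v_R·T_r = 0.5000·0.0800 = 0.0400 m before braking
braking distance = 0.5000²/(2·3.0000) = 0.0417 m
person approaches 0.8000·(0.0800+0.1667) = 0.1973 m
residual clearance needed = 0.0800+0.0300+0.1000 = 0.2100 m
sum ≈ 0.0400+0.0417+0.1973+0.2100 ≈ 0.4890 m = S ✓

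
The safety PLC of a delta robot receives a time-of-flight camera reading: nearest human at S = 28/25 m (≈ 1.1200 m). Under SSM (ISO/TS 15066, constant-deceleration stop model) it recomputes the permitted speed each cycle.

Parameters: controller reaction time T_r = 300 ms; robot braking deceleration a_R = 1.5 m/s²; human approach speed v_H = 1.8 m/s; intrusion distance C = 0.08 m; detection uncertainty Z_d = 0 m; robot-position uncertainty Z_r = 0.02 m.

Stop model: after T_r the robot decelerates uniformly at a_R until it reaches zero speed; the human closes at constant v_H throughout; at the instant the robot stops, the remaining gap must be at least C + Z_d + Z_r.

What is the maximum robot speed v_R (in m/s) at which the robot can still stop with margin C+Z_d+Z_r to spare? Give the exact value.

quadratic (1/3)·v² + (3/2)·v + (-12/25) = 0
  disc = (3/2)² − 4·(1/3)·(-12/25) = 289/100 ; √disc = 17/10
  v_R = (−(3/2) + 17/10) / (2·(1/3)) = 3/10 m/s
check:
braking lasts T_s = (3/10)/(3/2) = 0.2000 s
reaction-phase robot travel = 0.3000·0.3000 = 0.0900 m
braking distance = 0.3000²/(2·1.5000) = 0.0300 m
person approaches 1.8000·(0.3000+0.2000) = 0.9000 m
C+Z_d+Z_r = 0.0800+0.0000+0.0200 = 0.1000 m
sum ≈ 0.0900+0.0300+0.9000+0.1000 ≈ 1.1200 m = S ✓

v_R_max = 3/10 m/s = 0.3000 m/s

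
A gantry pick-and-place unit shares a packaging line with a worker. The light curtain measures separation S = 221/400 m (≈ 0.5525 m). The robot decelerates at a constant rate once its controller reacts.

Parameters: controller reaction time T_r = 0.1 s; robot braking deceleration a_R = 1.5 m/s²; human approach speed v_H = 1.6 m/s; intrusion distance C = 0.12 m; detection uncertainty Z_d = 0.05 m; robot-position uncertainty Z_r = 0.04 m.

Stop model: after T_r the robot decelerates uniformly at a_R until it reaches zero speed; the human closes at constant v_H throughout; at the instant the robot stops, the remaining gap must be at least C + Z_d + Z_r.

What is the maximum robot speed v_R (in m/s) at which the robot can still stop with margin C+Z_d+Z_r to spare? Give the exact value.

at the boundary: (1/3)·v² + (7/6)·v + (-73/400) = 0
  disc = (7/6)² − 4·(1/3)·(-73/400) = 361/225 ; √disc = 19/15
  v_R = (−(7/6) + 19/15) / (2·(1/3)) = 3/20 m/s
check:
T_s = v_R/a_R = (3/20)/(3/2) = 0.1000 s
reaction-phase robot travel = 0.1500·0.1000 = 0.0150 m
braking distance = 0.1500²/(2·1.5000) = 0.0075 m
person approaches 1.6000·(0.1000+0.1000) = 0.3200 m
C+Z_d+Z_r = 0.1200+0.0500+0.0400 = 0.2100 m
sum ≈ 0.0150+0.0075+0.3200+0.2100 ≈ 0.5525 m = S ✓

v_R_max = 3/20 m/s = 0.1500 m/s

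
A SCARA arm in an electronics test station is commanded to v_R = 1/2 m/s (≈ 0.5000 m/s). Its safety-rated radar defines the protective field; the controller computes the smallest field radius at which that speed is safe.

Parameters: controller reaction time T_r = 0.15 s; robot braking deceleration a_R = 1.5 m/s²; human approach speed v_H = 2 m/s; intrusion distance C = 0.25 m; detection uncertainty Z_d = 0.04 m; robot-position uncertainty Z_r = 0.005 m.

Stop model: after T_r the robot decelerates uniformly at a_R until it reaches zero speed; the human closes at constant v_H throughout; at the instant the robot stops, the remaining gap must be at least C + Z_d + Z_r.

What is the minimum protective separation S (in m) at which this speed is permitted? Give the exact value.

S_min = 71/50 m = 1.4200 m

stop time T_s = (1/2)/(3/2) = 0.3333 s
reaction-phase robot travel = 0.5000·0.1500 = 0.0750 m
braking distance = 0.5000²/(2·1.5000) = 0.0833 m
human over T_r+T_s: 2.0000·(0.1500+0.3333) = 0.9667 m
residual clearance needed = 0.2500+0.0400+0.0050 = 0.2950 m
S_min ≈ 0.0750+0.0833+0.9667+0.2950  ⇒  S_min = 71/50 m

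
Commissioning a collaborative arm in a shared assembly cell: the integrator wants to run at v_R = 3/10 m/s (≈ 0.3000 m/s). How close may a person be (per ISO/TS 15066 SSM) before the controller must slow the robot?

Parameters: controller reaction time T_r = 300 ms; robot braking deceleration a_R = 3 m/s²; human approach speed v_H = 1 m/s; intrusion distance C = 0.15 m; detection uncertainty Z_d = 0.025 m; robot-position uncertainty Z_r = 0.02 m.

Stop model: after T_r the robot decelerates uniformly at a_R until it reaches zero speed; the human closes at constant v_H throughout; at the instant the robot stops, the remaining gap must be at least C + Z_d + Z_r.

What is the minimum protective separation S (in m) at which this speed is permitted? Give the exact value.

S_min = 7/10 m = 0.7000 m

stop time T_s = (3/10)/3 = 0.1000 s
robot in T_r: 0.3000·0.3000 = 0.0900 m
braking distance = 0.3000²/(2·3.0000) = 0.0150 m
human over T_r+T_s: 1.0000·(0.3000+0.1000) = 0.4000 m
residual clearance needed = 0.1500+0.0250+0.0200 = 0.1950 m
S_min ≈ 0.0900+0.0150+0.4000+0.1950  ⇒  S_min = 7/10 m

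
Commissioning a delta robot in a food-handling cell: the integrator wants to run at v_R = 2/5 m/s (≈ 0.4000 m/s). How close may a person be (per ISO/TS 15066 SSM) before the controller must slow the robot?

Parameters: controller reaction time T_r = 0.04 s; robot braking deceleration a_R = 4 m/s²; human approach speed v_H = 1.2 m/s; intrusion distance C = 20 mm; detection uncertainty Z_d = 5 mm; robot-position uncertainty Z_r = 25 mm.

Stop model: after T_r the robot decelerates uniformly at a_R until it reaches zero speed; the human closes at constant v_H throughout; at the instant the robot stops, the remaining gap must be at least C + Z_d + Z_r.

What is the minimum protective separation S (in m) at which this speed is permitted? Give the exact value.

T_s = v_R/a_R = (2/5)/4 = 0.1000 s
robot in T_r: 0.4000·0.0400 = 0.0160 m
braking distance = 0.4000²/(2·4.0000) = 0.0200 m
human closes 1.2000·0.1400 = 0.1680 m
margins: 0.0200+0.0050+0.0250 = 0.0500 m
S_min ≈ 0.0160+0.0200+0.1680+0.0500  ⇒  S_min = 127/500 m

S_min = 127/500 m = 0.2540 m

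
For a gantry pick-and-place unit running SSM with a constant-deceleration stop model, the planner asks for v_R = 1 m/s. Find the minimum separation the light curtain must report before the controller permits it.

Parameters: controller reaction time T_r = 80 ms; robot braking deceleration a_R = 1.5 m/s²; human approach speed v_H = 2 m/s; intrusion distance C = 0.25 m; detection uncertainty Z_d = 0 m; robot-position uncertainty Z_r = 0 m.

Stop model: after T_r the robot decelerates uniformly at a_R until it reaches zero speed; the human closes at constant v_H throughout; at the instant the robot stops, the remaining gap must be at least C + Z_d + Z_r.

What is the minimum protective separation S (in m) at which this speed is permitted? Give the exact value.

T_s = v_R/a_R = 1/(3/2) = 0.6667 s
robot covers v_R·T_r = 1.0000·0.0800 = 0.0800 m before braking
braking distance = 1.0000²/(2·1.5000) = 0.3333 m
human closes 2.0000·0.7467 = 1.4933 m
C+Z_d+Z_r = 0.2500+0.0000+0.0000 = 0.2500 m
S_min ≈ 0.0800+0.3333+1.4933+0.2500  ⇒  S_min = 647/300 m

S_min = 647/300 m = 2.1567 m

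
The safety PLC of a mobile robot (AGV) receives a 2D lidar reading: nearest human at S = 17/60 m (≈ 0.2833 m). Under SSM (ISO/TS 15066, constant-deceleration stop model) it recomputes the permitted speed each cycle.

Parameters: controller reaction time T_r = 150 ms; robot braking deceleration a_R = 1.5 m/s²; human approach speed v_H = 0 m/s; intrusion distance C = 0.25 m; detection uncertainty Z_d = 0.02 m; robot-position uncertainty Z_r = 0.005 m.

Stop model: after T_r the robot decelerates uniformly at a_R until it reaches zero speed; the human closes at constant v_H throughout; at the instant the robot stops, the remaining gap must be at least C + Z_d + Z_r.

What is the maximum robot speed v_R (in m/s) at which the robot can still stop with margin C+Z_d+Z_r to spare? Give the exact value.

v_R_max = 1/20 m/s = 0.0500 m/s

at the boundary: (1/3)·v² + (3/20)·v + (-1/120) = 0
  disc = (3/20)² − 4·(1/3)·(-1/120) = 121/3600 ; √disc = 11/60
  v_R = (−(3/20) + 11/60) / (2·(1/3)) = 1/20 m/s
check:
braking lasts T_s = (1/20)/(3/2) = 0.0333 s
reaction-phase robot travel = 0.0500·0.1500 = 0.0075 m
robot covers 0.0500·0.0333 − ½·1.5000·0.0333² = 0.0008 m while stopping
human closes 0.0000·0.1833 = 0.0000 m
C+Z_d+Z_r = 0.2500+0.0200+0.0050 = 0.2750 m
sum ≈ 0.0075+0.0008+0.0000+0.2750 ≈ 0.2833 m = S ✓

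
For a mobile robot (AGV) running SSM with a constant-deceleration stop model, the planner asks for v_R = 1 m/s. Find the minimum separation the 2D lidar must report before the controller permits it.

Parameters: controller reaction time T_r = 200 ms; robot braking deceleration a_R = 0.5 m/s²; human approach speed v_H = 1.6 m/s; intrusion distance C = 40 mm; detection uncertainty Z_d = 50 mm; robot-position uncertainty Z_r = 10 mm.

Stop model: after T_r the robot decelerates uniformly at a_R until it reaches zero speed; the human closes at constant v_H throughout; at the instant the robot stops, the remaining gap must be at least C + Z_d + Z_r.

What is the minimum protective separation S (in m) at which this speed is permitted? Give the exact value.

stop time T_s = 1/(1/2) = 2.0000 s
robot in T_r: 1.0000·0.2000 = 0.2000 m
robot under decel: 1.0000²/(2·0.5000) = 1.0000 m
human closes 1.6000·2.2000 = 3.5200 m
C+Z_d+Z_r = 0.0400+0.0500+0.0100 = 0.1000 m
S_min ≈ 0.2000+1.0000+3.5200+0.1000  ⇒  S_min = 241/50 m

S_min = 241/50 m = 4.8200 m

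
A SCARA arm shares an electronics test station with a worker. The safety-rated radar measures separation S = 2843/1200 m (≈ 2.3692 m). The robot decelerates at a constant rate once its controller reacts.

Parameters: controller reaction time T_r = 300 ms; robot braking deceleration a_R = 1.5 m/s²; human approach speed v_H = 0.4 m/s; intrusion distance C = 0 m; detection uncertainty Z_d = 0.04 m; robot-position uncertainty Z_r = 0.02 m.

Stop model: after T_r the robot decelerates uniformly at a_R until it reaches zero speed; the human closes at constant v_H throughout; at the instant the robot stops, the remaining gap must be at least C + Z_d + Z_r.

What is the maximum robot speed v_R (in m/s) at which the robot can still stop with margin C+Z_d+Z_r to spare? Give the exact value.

at the boundary: (1/3)·v² + (17/30)·v + (-2627/1200) = 0
  disc = (17/30)² − 4·(1/3)·(-2627/1200) = 81/25 ; √disc = 9/5
  v_R = (−(17/30) + 9/5) / (2·(1/3)) = 37/20 m/s
check:
T_s = v_R/a_R = (37/20)/(3/2) = 1.2333 s
robot in T_r: 1.8500·0.3000 = 0.5550 m
robot under decel: 1.8500²/(2·1.5000) = 1.1408 m
human closes 0.4000·1.5333 = 0.6133 m
C+Z_d+Z_r = 0.0000+0.0400+0.0200 = 0.0600 m
sum ≈ 0.5550+1.1408+0.6133+0.0600 ≈ 2.3692 m = S ✓

v_R_max = 37/20 m/s = 1.8500 m/s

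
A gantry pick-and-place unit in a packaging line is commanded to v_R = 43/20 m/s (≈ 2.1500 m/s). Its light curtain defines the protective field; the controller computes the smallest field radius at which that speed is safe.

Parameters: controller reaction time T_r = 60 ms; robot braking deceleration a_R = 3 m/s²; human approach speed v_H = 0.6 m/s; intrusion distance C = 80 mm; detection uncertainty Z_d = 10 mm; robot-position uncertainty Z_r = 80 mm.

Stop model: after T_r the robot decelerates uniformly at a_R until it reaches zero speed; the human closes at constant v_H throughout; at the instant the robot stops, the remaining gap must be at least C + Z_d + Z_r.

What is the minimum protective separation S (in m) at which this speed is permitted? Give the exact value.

braking lasts T_s = (43/20)/3 = 0.7167 s
robot in T_r: 2.1500·0.0600 = 0.1290 m
robot under decel: 2.1500²/(2·3.0000) = 0.7704 m
human closes 0.6000·0.7767 = 0.4660 m
margins: 0.0800+0.0100+0.0800 = 0.1700 m
S_min ≈ 0.1290+0.7704+0.4660+0.1700  ⇒  S_min = 737/480 m

S_min = 737/480 m = 1.5354 m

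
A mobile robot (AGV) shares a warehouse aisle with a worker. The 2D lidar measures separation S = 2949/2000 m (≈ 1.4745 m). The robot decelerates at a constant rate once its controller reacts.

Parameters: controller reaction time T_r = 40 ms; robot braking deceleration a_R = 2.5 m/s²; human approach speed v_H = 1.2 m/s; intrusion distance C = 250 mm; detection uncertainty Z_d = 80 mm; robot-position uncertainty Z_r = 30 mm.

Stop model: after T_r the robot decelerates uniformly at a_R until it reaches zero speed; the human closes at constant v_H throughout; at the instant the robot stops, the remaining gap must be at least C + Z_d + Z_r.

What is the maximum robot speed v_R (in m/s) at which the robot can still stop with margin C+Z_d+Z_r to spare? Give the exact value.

collect terms ⇒ (1/5)·v_R² + (13/25)·v_R + (-2133/2000) = 0
  disc = (13/25)² − 4·(1/5)·(-2133/2000) = 2809/2500 ; √disc = 53/50
  v_R = (−(13/25) + 53/50) / (2·(1/5)) = 27/20 m/s
check:
braking lasts T_s = (27/20)/(5/2) = 0.5400 s
robot in T_r: 1.3500·0.0400 = 0.0540 m
braking distance = 1.3500²/(2·2.5000) = 0.3645 m
human over T_r+T_s: 1.2000·(0.0400+0.5400) = 0.6960 m
C+Z_d+Z_r = 0.2500+0.0800+0.0300 = 0.3600 m
sum ≈ 0.0540+0.3645+0.6960+0.3600 ≈ 1.4745 m = S ✓

v_R_max = 27/20 m/s = 1.3500 m/s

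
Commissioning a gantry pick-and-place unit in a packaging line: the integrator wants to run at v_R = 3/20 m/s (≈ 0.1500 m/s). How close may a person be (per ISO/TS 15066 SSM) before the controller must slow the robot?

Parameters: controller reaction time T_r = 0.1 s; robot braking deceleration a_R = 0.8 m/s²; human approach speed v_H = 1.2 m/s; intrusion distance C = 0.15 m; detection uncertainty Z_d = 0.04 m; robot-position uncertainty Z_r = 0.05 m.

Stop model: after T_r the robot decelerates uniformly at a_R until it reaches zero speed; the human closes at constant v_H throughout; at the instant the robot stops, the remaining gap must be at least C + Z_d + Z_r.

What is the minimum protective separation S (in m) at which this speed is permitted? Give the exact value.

S_min = 393/640 m = 0.6141 m

T_s = v_R/a_R = (3/20)/(4/5) = 0.1875 s
reaction-phase robot travel = 0.1500·0.1000 = 0.0150 m
robot covers 0.1500·0.1875 − ½·0.8000·0.1875² = 0.0141 m while stopping
human closes 1.2000·0.2875 = 0.3450 m
residual clearance needed = 0.1500+0.0400+0.0500 = 0.2400 m
S_min ≈ 0.0150+0.0141+0.3450+0.2400  ⇒  S_min = 393/640 m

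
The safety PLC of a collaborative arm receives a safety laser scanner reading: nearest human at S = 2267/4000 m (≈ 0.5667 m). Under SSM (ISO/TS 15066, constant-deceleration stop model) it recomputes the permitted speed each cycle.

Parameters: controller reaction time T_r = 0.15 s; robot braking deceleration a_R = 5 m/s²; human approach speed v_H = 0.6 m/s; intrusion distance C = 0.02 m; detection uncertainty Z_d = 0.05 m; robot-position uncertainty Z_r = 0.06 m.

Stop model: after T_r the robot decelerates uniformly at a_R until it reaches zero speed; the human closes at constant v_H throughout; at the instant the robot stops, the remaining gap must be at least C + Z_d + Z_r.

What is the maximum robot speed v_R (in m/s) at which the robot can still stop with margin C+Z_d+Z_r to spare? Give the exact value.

v_R_max = 19/20 m/s = 0.9500 m/s

collect terms ⇒ (1/10)·v_R² + (27/100)·v_R + (-1387/4000) = 0
  disc = (27/100)² − 4·(1/10)·(-1387/4000) = 529/2500 ; √disc = 23/50
  v_R = (−(27/100) + 23/50) / (2·(1/10)) = 19/20 m/s
check:
braking lasts T_s = (19/20)/5 = 0.1900 s
robot in T_r: 0.9500·0.1500 = 0.1425 m
robot under decel: 0.9500²/(2·5.0000) = 0.0902 m
person approaches 0.6000·(0.1500+0.1900) = 0.2040 m
C+Z_d+Z_r = 0.0200+0.0500+0.0600 = 0.1300 m
sum ≈ 0.1425+0.0902+0.2040+0.1300 ≈ 0.5667 m = S ✓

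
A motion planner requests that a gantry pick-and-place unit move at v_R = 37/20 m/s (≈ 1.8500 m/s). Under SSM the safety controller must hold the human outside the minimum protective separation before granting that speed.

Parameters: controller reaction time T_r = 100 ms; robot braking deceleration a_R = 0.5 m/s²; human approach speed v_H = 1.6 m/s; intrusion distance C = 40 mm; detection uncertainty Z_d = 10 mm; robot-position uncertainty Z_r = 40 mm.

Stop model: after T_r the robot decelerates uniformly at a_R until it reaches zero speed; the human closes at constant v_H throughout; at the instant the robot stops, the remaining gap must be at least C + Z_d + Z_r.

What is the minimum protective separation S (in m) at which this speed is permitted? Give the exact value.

braking lasts T_s = (37/20)/(1/2) = 3.7000 s
robot covers v_R·T_r = 1.8500·0.1000 = 0.1850 m before braking
braking distance = 1.8500²/(2·0.5000) = 3.4225 m
human over T_r+T_s: 1.6000·(0.1000+3.7000) = 6.0800 m
C+Z_d+Z_r = 0.0400+0.0100+0.0400 = 0.0900 m
S_min ≈ 0.1850+3.4225+6.0800+0.0900  ⇒  S_min = 3911/400 m

S_min = 3911/400 m = 9.7775 m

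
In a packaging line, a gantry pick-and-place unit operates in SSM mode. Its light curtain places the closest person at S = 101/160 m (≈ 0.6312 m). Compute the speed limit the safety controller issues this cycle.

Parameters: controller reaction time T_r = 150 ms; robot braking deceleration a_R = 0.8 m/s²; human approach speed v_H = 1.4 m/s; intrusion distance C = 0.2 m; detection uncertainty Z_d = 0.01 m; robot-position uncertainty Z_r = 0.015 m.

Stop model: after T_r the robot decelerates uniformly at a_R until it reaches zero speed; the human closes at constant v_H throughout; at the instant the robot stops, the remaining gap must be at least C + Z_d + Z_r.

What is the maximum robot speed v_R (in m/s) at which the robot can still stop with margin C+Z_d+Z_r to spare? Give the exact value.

at the boundary: (5/8)·v² + (19/10)·v + (-157/800) = 0
  disc = (19/10)² − 4·(5/8)·(-157/800) = 6561/1600 ; √disc = 81/40
  v_R = (−(19/10) + 81/40) / (2·(5/8)) = 1/10 m/s
check:
braking lasts T_s = (1/10)/(4/5) = 0.1250 s
robot covers v_R·T_r = 0.1000·0.1500 = 0.0150 m before braking
braking distance = 0.1000²/(2·0.8000) = 0.0063 m
human over T_r+T_s: 1.4000·(0.1500+0.1250) = 0.3850 m
margins: 0.2000+0.0100+0.0150 = 0.2250 m
sum ≈ 0.0150+0.0063+0.3850+0.2250 ≈ 0.6312 m = S ✓

v_R_max = 1/10 m/s = 0.1000 m/s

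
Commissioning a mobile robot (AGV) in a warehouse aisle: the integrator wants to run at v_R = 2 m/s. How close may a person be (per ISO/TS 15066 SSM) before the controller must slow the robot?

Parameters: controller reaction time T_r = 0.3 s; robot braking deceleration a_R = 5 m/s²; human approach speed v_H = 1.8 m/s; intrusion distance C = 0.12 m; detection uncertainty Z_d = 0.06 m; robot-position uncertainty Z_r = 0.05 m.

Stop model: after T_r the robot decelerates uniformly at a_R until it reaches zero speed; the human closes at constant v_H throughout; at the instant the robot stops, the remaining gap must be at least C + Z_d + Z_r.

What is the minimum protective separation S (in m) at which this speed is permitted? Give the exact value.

S_min = 249/100 m = 2.4900 m

braking lasts T_s = 2/5 = 0.4000 s
robot in T_r: 2.0000·0.3000 = 0.6000 m
braking distance = 2.0000²/(2·5.0000) = 0.4000 m
person approaches 1.8000·(0.3000+0.4000) = 1.2600 m
C+Z_d+Z_r = 0.1200+0.0600+0.0500 = 0.2300 m
S_min ≈ 0.6000+0.4000+1.2600+0.2300  ⇒  S_min = 249/100 m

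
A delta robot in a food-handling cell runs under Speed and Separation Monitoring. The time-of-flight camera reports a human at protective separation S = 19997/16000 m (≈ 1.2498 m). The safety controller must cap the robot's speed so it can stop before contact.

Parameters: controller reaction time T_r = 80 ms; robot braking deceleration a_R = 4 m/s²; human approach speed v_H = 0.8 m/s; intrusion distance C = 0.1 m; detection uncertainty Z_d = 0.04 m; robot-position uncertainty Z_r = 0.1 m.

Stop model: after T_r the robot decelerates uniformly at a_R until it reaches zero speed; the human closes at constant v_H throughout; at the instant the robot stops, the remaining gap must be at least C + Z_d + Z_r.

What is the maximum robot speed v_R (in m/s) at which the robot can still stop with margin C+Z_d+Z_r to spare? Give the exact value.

at the boundary: (1/8)·v² + (7/25)·v + (-15133/16000) = 0
  disc = (7/25)² − 4·(1/8)·(-15133/16000) = 88209/160000 ; √disc = 297/400
  v_R = (−(7/25) + 297/400) / (2·(1/8)) = 37/20 m/s
check:
T_s = v_R/a_R = (37/20)/4 = 0.4625 s
reaction-phase robot travel = 1.8500·0.0800 = 0.1480 m
robot under decel: 1.8500²/(2·4.0000) = 0.4278 m
human over T_r+T_s: 0.8000·(0.0800+0.4625) = 0.4340 m
residual clearance needed = 0.1000+0.0400+0.1000 = 0.2400 m
sum ≈ 0.1480+0.4278+0.4340+0.2400 ≈ 1.2498 m = S ✓

v_R_max = 37/20 m/s = 1.8500 m/s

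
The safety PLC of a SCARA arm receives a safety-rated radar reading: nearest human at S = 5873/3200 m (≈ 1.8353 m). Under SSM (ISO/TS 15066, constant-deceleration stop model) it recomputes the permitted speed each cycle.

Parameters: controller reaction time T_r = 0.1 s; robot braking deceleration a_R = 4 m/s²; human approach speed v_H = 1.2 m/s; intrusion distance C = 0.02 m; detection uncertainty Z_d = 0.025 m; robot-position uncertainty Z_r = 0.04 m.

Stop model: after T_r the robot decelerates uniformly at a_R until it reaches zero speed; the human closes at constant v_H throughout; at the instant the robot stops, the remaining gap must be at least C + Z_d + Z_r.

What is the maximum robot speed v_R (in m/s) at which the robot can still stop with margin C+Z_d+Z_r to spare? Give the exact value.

at the boundary: (1/8)·v² + (2/5)·v + (-5217/3200) = 0
  disc = (2/5)² − 4·(1/8)·(-5217/3200) = 6241/6400 ; √disc = 79/80
  v_R = (−(2/5) + 79/80) / (2·(1/8)) = 47/20 m/s
check:
braking lasts T_s = (47/20)/4 = 0.5875 s
reaction-phase robot travel = 2.3500·0.1000 = 0.2350 m
robot covers 2.3500·0.5875 − ½·4.0000·0.5875² = 0.6903 m while stopping
human over T_r+T_s: 1.2000·(0.1000+0.5875) = 0.8250 m
margins: 0.0200+0.0250+0.0400 = 0.0850 m
sum ≈ 0.2350+0.6903+0.8250+0.0850 ≈ 1.8353 m = S ✓

v_R_max = 47/20 m/s = 2.3500 m/s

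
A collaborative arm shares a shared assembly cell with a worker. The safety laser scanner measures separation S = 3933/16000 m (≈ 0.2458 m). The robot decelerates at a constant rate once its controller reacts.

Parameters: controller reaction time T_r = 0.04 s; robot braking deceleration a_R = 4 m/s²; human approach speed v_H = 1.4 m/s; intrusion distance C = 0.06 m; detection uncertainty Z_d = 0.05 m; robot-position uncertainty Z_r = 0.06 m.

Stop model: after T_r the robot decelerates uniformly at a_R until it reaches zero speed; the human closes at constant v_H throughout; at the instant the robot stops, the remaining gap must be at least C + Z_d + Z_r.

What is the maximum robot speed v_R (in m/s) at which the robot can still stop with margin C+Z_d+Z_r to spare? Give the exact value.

v_R_max = 1/20 m/s = 0.0500 m/s

quadratic (1/8)·v² + (39/100)·v + (-317/16000) = 0
  disc = (39/100)² − 4·(1/8)·(-317/16000) = 25921/160000 ; √disc = 161/400
  v_R = (−(39/100) + 161/400) / (2·(1/8)) = 1/20 m/s
check:
braking lasts T_s = (1/20)/4 = 0.0125 s
reaction-phase robot travel = 0.0500·0.0400 = 0.0020 m
robot covers 0.0500·0.0125 − ½·4.0000·0.0125² = 0.0003 m while stopping
human over T_r+T_s: 1.4000·(0.0400+0.0125) = 0.0735 m
margins: 0.0600+0.0500+0.0600 = 0.1700 m
sum ≈ 0.0020+0.0003+0.0735+0.1700 ≈ 0.2458 m = S ✓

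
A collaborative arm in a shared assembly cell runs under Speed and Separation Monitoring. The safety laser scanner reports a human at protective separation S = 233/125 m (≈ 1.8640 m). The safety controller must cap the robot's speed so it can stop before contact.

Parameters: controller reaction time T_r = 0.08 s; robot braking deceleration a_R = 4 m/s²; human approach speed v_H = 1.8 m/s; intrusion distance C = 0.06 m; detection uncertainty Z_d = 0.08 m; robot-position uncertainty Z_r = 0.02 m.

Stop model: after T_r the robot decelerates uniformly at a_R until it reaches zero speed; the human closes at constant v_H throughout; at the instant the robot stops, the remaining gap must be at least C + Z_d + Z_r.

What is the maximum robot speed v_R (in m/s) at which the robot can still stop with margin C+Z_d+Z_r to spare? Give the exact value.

v_R_max = 2 m/s = 2.0000 m/s

at the boundary: (1/8)·v² + (53/100)·v + (-39/25) = 0
  disc = (53/100)² − 4·(1/8)·(-39/25) = 10609/10000 ; √disc = 103/100
  v_R = (−(53/100) + 103/100) / (2·(1/8)) = 2 m/s
check:
stop time T_s = 2/4 = 0.5000 s
robot covers v_R·T_r = 2.0000·0.0800 = 0.1600 m before braking
robot under decel: 2.0000²/(2·4.0000) = 0.5000 m
person approaches 1.8000·(0.0800+0.5000) = 1.0440 m
C+Z_d+Z_r = 0.0600+0.0800+0.0200 = 0.1600 m
sum ≈ 0.1600+0.5000+1.0440+0.1600 ≈ 1.8640 m = S ✓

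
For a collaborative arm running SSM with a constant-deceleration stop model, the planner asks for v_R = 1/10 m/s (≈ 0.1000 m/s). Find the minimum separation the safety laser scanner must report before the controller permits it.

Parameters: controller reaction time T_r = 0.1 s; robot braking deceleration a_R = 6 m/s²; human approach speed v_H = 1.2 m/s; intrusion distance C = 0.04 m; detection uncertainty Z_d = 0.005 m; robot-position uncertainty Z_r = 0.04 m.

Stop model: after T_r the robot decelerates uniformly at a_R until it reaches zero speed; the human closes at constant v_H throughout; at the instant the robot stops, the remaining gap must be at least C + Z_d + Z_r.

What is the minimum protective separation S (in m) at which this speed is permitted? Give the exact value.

S_min = 283/1200 m = 0.2358 m

T_s = v_R/a_R = (1/10)/6 = 0.0167 s
robot covers v_R·T_r = 0.1000·0.1000 = 0.0100 m before braking
braking distance = 0.1000²/(2·6.0000) = 0.0008 m
person approaches 1.2000·(0.1000+0.0167) = 0.1400 m
margins: 0.0400+0.0050+0.0400 = 0.0850 m
S_min ≈ 0.0100+0.0008+0.1400+0.0850  ⇒  S_min = 283/1200 m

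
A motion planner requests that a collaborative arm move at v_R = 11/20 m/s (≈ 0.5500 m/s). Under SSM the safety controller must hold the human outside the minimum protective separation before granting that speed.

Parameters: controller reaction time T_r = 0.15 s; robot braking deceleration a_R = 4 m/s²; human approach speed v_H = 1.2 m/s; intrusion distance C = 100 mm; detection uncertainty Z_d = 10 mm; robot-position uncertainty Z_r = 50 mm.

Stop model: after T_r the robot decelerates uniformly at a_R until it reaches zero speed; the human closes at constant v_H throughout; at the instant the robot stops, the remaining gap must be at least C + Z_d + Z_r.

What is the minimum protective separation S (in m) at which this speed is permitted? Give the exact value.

T_s = v_R/a_R = (11/20)/4 = 0.1375 s
robot covers v_R·T_r = 0.5500·0.1500 = 0.0825 m before braking
robot covers 0.5500·0.1375 − ½·4.0000·0.1375² = 0.0378 m while stopping
human closes 1.2000·0.2875 = 0.3450 m
residual clearance needed = 0.1000+0.0100+0.0500 = 0.1600 m
S_min ≈ 0.0825+0.0378+0.3450+0.1600  ⇒  S_min = 2001/3200 m

S_min = 2001/3200 m = 0.6253 m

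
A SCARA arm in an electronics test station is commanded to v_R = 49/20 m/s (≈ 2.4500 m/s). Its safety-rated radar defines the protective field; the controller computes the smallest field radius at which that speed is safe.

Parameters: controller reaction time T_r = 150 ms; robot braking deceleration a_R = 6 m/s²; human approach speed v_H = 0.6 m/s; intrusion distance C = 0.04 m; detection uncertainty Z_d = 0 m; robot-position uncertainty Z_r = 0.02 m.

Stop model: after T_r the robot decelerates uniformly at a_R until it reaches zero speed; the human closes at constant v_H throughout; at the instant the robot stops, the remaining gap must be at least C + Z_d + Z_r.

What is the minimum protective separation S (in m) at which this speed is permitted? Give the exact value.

braking lasts T_s = (49/20)/6 = 0.4083 s
robot in T_r: 2.4500·0.1500 = 0.3675 m
robot covers 2.4500·0.4083 − ½·6.0000·0.4083² = 0.5002 m while stopping
person approaches 0.6000·(0.1500+0.4083) = 0.3350 m
residual clearance needed = 0.0400+0.0000+0.0200 = 0.0600 m
S_min ≈ 0.3675+0.5002+0.3350+0.0600  ⇒  S_min = 6061/4800 m

S_min = 6061/4800 m = 1.2627 m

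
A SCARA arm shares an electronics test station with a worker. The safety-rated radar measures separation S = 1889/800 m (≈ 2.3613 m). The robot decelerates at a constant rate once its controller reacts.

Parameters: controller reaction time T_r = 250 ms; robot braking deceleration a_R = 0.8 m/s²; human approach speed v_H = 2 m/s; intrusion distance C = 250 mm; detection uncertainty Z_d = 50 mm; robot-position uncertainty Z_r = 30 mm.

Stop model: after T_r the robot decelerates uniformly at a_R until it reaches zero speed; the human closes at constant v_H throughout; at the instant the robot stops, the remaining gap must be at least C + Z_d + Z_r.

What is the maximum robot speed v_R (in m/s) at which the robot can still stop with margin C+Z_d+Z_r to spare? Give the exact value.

quadratic (5/8)·v² + (11/4)·v + (-49/32) = 0
  disc = (11/4)² − 4·(5/8)·(-49/32) = 729/64 ; √disc = 27/8
  v_R = (−(11/4) + 27/8) / (2·(5/8)) = 1/2 m/s
check:
T_s = v_R/a_R = (1/2)/(4/5) = 0.6250 s
robot covers v_R·T_r = 0.5000·0.2500 = 0.1250 m before braking
robot covers 0.5000·0.6250 − ½·0.8000·0.6250² = 0.1562 m while stopping
person approaches 2.0000·(0.2500+0.6250) = 1.7500 m
residual clearance needed = 0.2500+0.0500+0.0300 = 0.3300 m
sum ≈ 0.1250+0.1562+1.7500+0.3300 ≈ 2.3613 m = S ✓

v_R_max = 1/2 m/s = 0.5000 m/s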